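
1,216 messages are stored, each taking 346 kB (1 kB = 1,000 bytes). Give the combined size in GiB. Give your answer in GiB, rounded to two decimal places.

0.39 GiB

Total = 1,216 × 346 kB = 420,736 kB
= 420,736 × 1,000 bytes = 420,736,000 bytes
1 GiB = 1,073,741,824 bytes
420,736,000 / 1,073,741,824 = 0.39 GiB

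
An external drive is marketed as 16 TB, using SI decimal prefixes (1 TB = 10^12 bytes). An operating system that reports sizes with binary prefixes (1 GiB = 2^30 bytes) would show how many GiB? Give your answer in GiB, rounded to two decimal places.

14,901.16 GiB

16 TB = 16 × 10^12 bytes = 16,000,000,000,000 bytes
1 GiB = 1,073,741,824 bytes
16,000,000,000,000 / 1,073,741,824 = 14,901.16 GiB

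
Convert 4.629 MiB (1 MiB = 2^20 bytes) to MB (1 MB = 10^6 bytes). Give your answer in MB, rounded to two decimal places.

4.85 MB

4.629 MiB = 4.629 × 2^20 bytes = 4,853,858.304 bytes
1 MB = 1,000,000 bytes
4,853,858.304 / 1,000,000 = 4.85 MB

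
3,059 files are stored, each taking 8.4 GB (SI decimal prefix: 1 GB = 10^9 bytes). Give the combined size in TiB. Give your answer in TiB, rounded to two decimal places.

23.37 TiB

Total = 3,059 × 8.4 GB = 25695.6 GB
= 25695.6 × 1,000,000,000 bytes = 25,695,600,000,000 bytes
1 TiB = 1,099,511,627,776 bytes
25,695,600,000,000 / 1,099,511,627,776 = 23.37 TiB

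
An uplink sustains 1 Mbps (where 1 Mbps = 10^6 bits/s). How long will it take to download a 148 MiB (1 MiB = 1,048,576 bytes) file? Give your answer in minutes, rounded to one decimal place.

20.7 minutes

148 MiB = 155,189,248 bytes = 1,241,513,984 bits
1 Mbps = 1,000,000 bits/s
time = 1,241,513,984 / 1,000,000 = 1,241.51 s
1,241.51 s / 60 = 20.7 minutes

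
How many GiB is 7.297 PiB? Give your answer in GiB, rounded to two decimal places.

7,651,459.07 GiB

7.297 PiB = 7.297 × 2^50 bytes = 8,215,691,620,230,627.328 bytes
1 GiB = 1,073,741,824 bytes
8,215,691,620,230,627.328 / 1,073,741,824 = 7,651,459.07 GiB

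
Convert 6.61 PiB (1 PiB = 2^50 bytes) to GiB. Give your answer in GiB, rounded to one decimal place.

6.61 PiB = 6.61 × 2^50 bytes = 7,442,198,384,229,744.64 bytes
1 GiB = 2^30 bytes = 1,073,741,824 bytes
7,442,198,384,229,744.64 / 1,073,741,824 = 6,931,087.4 GiB

6,931,087.4 GiB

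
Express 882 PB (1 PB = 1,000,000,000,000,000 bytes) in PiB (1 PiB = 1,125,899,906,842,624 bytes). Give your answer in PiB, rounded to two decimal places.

882 PB = 882 × 10^15 bytes = 882,000,000,000,000,000 bytes
1 PiB = 2^50 bytes = 1,125,899,906,842,624 bytes
882,000,000,000,000,000 / 1,125,899,906,842,624 = 783.37 PiB

783.37 PiB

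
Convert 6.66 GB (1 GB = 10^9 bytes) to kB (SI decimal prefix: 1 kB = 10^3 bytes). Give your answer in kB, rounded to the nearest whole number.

6.66 GB × 1,000,000,000 bytes/GB = 6,660,000,000 bytes
1 kB = 1,000 bytes
6,660,000,000 / 1,000 = 6,660,000 kB

6,660,000 kB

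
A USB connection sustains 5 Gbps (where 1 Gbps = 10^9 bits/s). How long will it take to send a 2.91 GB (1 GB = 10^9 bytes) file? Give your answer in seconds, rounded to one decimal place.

4.7 seconds

2.91 GB = 2,910,000,000 bytes = 23,280,000,000 bits
5 Gbps = 5,000,000,000 bits/s
time = 23,280,000,000 / 5,000,000,000 = 4.7 s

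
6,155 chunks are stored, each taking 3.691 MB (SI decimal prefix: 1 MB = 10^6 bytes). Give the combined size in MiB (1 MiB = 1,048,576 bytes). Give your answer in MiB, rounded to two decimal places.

21,665.67 MiB

Total = 6,155 × 3.691 MB = 22718.105 MB
= 22718.105 × 1,000,000 bytes = 22,718,105,000 bytes
1 MiB = 1,048,576 bytes
22,718,105,000 / 1,048,576 = 21,665.67 MiB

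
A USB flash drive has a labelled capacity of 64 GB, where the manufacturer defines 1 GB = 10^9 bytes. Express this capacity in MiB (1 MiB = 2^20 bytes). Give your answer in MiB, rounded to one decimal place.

64 GB = 64 × 10^9 bytes = 64,000,000,000 bytes
1 MiB = 2^20 bytes = 1,048,576 bytes
64,000,000,000 / 1,048,576 = 61,035.2 MiB

61,035.2 MiB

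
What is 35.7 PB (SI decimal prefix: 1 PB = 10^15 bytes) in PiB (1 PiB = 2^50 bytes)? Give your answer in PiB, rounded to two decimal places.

31.71 PiB

35.7 PB = 35.7 × 10^15 bytes = 35,700,000,000,000,000 bytes
1 PiB = 2^50 bytes = 1,125,899,906,842,624 bytes
35,700,000,000,000,000 / 1,125,899,906,842,624 = 31.71 PiB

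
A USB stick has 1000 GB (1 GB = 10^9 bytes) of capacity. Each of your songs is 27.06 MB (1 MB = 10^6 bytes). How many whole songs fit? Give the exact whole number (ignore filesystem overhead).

36,954

Capacity: 1000 GB = 1,000,000,000,000 bytes
Per item: 27.06 MB = 27,060,000 bytes
⌊1,000,000,000,000 / 27,060,000⌋ = 36,954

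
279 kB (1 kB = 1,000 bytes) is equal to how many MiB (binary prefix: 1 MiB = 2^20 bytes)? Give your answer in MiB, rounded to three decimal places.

279 kB = 279 × 10^3 bytes = 279,000 bytes
1 MiB = 2^20 bytes = 1,048,576 bytes
279,000 / 1,048,576 = 0.266 MiB

0.266 MiB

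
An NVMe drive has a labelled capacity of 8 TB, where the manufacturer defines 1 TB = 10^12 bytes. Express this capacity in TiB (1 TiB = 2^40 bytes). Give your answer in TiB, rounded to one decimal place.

8 TB × 1,000,000,000,000 bytes/TB = 8,000,000,000,000 bytes
1 TiB = 2^40 bytes = 1,099,511,627,776 bytes
8,000,000,000,000 / 1,099,511,627,776 = 7.3 TiB

7.3 TiB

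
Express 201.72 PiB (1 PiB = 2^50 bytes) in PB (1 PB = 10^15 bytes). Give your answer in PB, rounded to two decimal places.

227.12 PB

201.72 PiB = 201.72 × 2^50 bytes = 227,116,529,208,294,113.28 bytes
1 PB = 10^15 bytes = 1,000,000,000,000,000 bytes
227,116,529,208,294,113.28 / 1,000,000,000,000,000 = 227.12 PB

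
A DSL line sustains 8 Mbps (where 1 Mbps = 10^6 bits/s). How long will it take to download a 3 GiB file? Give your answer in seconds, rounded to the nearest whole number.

3 GiB = 3,221,225,472 bytes = 25,769,803,776 bits
8 Mbps = 8,000,000 bits/s
time = 25,769,803,776 / 8,000,000 = 3,221 s

3,221 seconds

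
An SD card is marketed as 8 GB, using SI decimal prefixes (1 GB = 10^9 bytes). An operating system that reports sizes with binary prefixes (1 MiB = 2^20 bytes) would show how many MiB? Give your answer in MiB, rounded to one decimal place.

8 GB × 1,000,000,000 bytes/GB = 8,000,000,000 bytes
1 MiB = 2^20 bytes = 1,048,576 bytes
8,000,000,000 / 1,048,576 = 7,629.4 MiB

7,629.4 MiB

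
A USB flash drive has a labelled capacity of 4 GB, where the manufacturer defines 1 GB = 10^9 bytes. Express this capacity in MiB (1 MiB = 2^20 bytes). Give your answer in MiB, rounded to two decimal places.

3,814.70 MiB

4 GB = 4 × 10^9 bytes = 4,000,000,000 bytes
1 MiB = 2^20 bytes = 1,048,576 bytes
4,000,000,000 / 1,048,576 = 3,814.70 MiB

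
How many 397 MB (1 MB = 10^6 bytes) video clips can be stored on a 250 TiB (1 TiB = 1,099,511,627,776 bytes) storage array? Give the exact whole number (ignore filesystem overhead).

Capacity: 250 TiB = 274,877,906,944,000 bytes
Per item: 397 MB = 397,000,000 bytes
⌊274,877,906,944,000 / 397,000,000⌋ = 692,387

692,387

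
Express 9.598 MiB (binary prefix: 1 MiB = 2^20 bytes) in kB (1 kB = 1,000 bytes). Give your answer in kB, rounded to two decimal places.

10,064.23 kB

9.598 MiB × 1,048,576 bytes/MiB = 10,064,232.448 bytes
1 kB = 1,000 bytes
10,064,232.448 / 1,000 = 10,064.23 kB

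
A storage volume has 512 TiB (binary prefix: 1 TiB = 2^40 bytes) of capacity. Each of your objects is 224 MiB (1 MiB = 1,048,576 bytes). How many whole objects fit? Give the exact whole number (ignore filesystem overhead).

2,396,745

Capacity: 512 TiB = 562,949,953,421,312 bytes
Per item: 224 MiB = 234,881,024 bytes
⌊562,949,953,421,312 / 234,881,024⌋ = 2,396,745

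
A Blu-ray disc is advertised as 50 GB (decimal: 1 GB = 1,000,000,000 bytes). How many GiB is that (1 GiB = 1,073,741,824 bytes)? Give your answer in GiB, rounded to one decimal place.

50 GB = 50 × 10^9 bytes = 50,000,000,000 bytes
1 GiB = 2^30 bytes = 1,073,741,824 bytes
50,000,000,000 / 1,073,741,824 = 46.6 GiB

46.6 GiB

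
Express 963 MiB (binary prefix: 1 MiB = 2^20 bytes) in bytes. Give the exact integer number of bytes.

1,009,778,688 bytes

963 × 1,048,576 = 1,009,778,688 bytes  (1 MiB = 2^20 bytes)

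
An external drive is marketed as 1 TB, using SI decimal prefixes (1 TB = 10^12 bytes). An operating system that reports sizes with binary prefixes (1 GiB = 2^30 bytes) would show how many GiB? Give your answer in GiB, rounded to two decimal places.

1 TB = 1 × 10^12 bytes = 1,000,000,000,000 bytes
1 GiB = 1,073,741,824 bytes
1,000,000,000,000 / 1,073,741,824 = 931.32 GiB

931.32 GiB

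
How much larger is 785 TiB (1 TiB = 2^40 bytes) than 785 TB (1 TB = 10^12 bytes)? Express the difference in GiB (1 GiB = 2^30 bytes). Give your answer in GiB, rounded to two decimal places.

785 TiB = 785 × 1,099,511,627,776 = 863,116,627,804,160 bytes
785 TB = 785 × 1,000,000,000,000 = 785,000,000,000,000 bytes
difference = 78,116,627,804,160 bytes
78,116,627,804,160 / 1,073,741,824 = 72,751.78 GiB

72,751.78 GiB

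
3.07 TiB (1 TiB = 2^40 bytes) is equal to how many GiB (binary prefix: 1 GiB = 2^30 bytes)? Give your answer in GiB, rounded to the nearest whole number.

3.07 TiB = 3.07 × 2^40 bytes = 3,375,500,697,272.32 bytes
1 GiB = 1,073,741,824 bytes
3,375,500,697,272.32 / 1,073,741,824 = 3,144 GiB

3,144 GiB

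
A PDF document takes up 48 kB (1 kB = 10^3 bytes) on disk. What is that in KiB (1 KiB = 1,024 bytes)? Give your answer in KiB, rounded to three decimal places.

46.875 KiB

48 kB = 48 × 10^3 bytes = 48,000 bytes
1 KiB = 2^10 bytes = 1,024 bytes
48,000 / 1,024 = 46.875 KiB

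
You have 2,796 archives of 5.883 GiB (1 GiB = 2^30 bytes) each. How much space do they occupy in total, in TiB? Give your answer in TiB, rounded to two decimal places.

Total = 2,796 × 5.883 GiB = 16448.868 GiB
= 16448.868 × 1,073,741,824 bytes = 17,661,837,529,055.232 bytes
1 TiB = 1,099,511,627,776 bytes
17,661,837,529,055.232 / 1,099,511,627,776 = 16.06 TiB

16.06 TiB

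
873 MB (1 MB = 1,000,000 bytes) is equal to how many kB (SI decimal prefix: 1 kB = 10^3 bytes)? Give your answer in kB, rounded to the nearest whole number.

873 MB = 873 × 10^6 bytes = 873,000,000 bytes
1 kB = 10^3 bytes = 1,000 bytes
873,000,000 / 1,000 = 873,000 kB

873,000 kB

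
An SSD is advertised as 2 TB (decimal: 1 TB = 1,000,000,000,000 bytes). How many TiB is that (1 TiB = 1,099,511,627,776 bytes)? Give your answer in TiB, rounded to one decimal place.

1.8 TiB

2 TB = 2 × 10^12 bytes = 2,000,000,000,000 bytes
1 TiB = 2^40 bytes = 1,099,511,627,776 bytes
2,000,000,000,000 / 1,099,511,627,776 = 1.8 TiB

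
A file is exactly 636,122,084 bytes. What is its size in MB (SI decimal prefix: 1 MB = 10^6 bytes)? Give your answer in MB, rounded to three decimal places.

636,122,084 bytes given.
1 MB = 1,000,000 bytes
636,122,084 / 1,000,000 = 636.122 MB

636.122 MB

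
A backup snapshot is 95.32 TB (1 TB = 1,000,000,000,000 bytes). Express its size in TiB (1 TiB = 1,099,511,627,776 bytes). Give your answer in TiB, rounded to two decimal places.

95.32 TB × 1,000,000,000,000 bytes/TB = 95,320,000,000,000 bytes
1 TiB = 1,099,511,627,776 bytes
95,320,000,000,000 / 1,099,511,627,776 = 86.69 TiB

86.69 TiB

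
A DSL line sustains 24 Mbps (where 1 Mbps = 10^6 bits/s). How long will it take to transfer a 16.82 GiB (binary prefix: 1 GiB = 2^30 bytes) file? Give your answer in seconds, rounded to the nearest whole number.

6,020 seconds

16.82 GiB = 18,060,337,479.68 bytes = 144,482,699,837.44 bits
24 Mbps = 24,000,000 bits/s
time = 144,482,699,837.44 / 24,000,000 = 6,020 s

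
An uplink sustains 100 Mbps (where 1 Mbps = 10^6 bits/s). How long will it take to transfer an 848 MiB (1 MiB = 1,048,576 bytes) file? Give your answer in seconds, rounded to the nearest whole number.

71 seconds

848 MiB = 889,192,448 bytes = 7,113,539,584 bits
100 Mbps = 100,000,000 bits/s
time = 7,113,539,584 / 100,000,000 = 71 s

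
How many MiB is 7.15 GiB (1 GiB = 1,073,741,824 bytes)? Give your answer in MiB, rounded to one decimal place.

7,321.6 MiB

7.15 GiB × 1,073,741,824 bytes/GiB = 7,677,254,041.6 bytes
1 MiB = 1,048,576 bytes
7,677,254,041.6 / 1,048,576 = 7,321.6 MiB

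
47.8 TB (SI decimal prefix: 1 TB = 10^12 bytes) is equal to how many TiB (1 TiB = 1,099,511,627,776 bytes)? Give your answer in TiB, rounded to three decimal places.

47.8 TB = 47.8 × 10^12 bytes = 47,800,000,000,000 bytes
1 TiB = 1,099,511,627,776 bytes
47,800,000,000,000 / 1,099,511,627,776 = 43.474 TiB

43.474 TiB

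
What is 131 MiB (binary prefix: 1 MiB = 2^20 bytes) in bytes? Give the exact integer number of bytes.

137,363,456 bytes

131 × 1,048,576 = 137,363,456 bytes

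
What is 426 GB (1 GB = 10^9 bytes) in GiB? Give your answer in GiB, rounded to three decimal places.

426 GB = 426 × 10^9 bytes = 426,000,000,000 bytes
1 GiB = 2^30 bytes = 1,073,741,824 bytes
426,000,000,000 / 1,073,741,824 = 396.743 GiB

396.743 GiB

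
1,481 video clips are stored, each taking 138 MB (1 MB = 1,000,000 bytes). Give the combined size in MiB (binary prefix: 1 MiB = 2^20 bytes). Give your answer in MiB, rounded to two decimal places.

194,910.05 MiB

Total = 1,481 × 138 MB = 204,378 MB
= 204,378 × 1,000,000 bytes = 204,378,000,000 bytes
1 MiB = 1,048,576 bytes
204,378,000,000 / 1,048,576 = 194,910.05 MiB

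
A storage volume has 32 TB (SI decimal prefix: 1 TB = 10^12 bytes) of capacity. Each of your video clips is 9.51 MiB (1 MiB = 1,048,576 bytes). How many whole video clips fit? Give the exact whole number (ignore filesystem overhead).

3,208,998

Capacity: 32 TB = 32,000,000,000,000 bytes
Per item: 9.51 MiB = 9,971,957.76 bytes
⌊32,000,000,000,000 / 9,971,957.76⌋ = 3,208,998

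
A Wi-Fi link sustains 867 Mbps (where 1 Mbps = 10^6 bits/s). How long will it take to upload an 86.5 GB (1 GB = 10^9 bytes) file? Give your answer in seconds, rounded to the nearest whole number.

86.5 GB = 86,500,000,000 bytes = 692,000,000,000 bits
867 Mbps = 867,000,000 bits/s
time = 692,000,000,000 / 867,000,000 = 798 s

798 seconds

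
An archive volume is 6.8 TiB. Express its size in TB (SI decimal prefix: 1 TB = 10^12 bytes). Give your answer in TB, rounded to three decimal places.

6.8 TiB = 6.8 × 2^40 bytes = 7,476,679,068,876.8 bytes
1 TB = 1,000,000,000,000 bytes
7,476,679,068,876.8 / 1,000,000,000,000 = 7.477 TB

7.477 TB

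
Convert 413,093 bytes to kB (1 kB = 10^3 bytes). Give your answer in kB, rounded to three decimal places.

413,093 bytes given.
1 kB = 1,000 bytes
413,093 / 1,000 = 413.093 kB

413.093 kB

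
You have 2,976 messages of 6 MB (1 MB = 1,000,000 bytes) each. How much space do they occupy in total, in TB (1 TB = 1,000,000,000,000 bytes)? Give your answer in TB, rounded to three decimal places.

0.018 TB

Total = 2,976 × 6 MB = 17,856 MB
= 17,856 × 1,000,000 bytes = 17,856,000,000 bytes
1 TB = 1,000,000,000,000 bytes
17,856,000,000 / 1,000,000,000,000 = 0.018 TB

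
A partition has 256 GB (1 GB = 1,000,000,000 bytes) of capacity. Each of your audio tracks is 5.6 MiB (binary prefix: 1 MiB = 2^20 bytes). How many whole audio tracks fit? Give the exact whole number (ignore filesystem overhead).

43,596

Capacity: 256 GB = 256,000,000,000 bytes
Per item: 5.6 MiB = 5,872,025.6 bytes
⌊256,000,000,000 / 5,872,025.6⌋ = 43,596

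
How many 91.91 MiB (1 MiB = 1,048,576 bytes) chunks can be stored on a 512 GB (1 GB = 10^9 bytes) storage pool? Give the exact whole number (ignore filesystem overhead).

Capacity: 512 GB = 512,000,000,000 bytes
Per item: 91.91 MiB = 96,374,620.16 bytes
⌊512,000,000,000 / 96,374,620.16⌋ = 5,312

5,312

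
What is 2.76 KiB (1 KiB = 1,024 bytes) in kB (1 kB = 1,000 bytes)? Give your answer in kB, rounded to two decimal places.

2.76 KiB = 2.76 × 2^10 bytes = 2,826.24 bytes
1 kB = 10^3 bytes = 1,000 bytes
2,826.24 / 1,000 = 2.83 kB

2.83 kB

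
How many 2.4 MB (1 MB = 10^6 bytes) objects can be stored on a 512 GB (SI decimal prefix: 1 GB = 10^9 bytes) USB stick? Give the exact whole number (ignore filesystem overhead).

Capacity: 512 GB = 512,000,000,000 bytes
Per item: 2.4 MB = 2,400,000 bytes
⌊512,000,000,000 / 2,400,000⌋ = 213,333

213,333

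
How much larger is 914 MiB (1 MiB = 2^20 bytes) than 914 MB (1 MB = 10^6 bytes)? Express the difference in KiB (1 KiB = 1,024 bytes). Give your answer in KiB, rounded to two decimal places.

914 MiB = 914 × 1,048,576 = 958,398,464 bytes
914 MB = 914 × 1,000,000 = 914,000,000 bytes
difference = 44,398,464 bytes
44,398,464 / 1,024 = 43,357.88 KiB

43,357.88 KiB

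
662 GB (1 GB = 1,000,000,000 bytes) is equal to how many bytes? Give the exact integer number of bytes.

662,000,000,000 bytes

662 × 1,000,000,000 = 662,000,000,000 bytes  (1 GB = 10^9 bytes)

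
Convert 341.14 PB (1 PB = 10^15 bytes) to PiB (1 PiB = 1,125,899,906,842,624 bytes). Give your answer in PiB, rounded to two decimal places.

341.14 PB × 1,000,000,000,000,000 bytes/PB = 341,140,000,000,000,000 bytes
1 PiB = 2^50 bytes = 1,125,899,906,842,624 bytes
341,140,000,000,000,000 / 1,125,899,906,842,624 = 302.99 PiB

302.99 PiB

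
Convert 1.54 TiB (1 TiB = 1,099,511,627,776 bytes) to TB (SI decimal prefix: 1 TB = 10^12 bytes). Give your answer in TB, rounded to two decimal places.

1.69 TB

1.54 TiB = 1.54 × 2^40 bytes = 1,693,247,906,775.04 bytes
1 TB = 1,000,000,000,000 bytes
1,693,247,906,775.04 / 1,000,000,000,000 = 1.69 TB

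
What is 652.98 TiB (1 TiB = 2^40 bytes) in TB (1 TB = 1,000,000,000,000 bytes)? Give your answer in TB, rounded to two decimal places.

717.96 TB

652.98 TiB = 652.98 × 2^40 bytes = 717,959,102,705,172.48 bytes
1 TB = 1,000,000,000,000 bytes
717,959,102,705,172.48 / 1,000,000,000,000 = 717.96 TB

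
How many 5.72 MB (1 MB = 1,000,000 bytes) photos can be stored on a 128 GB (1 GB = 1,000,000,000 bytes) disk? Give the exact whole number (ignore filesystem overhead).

Capacity: 128 GB = 128,000,000,000 bytes
Per item: 5.72 MB = 5,720,000 bytes
⌊128,000,000,000 / 5,720,000⌋ = 22,377

22,377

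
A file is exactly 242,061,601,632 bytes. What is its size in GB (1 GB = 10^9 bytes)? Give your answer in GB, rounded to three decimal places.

242,061,601,632 bytes given.
1 GB = 10^9 bytes = 1,000,000,000 bytes
242,061,601,632 / 1,000,000,000 = 242.062 GB

242.062 GB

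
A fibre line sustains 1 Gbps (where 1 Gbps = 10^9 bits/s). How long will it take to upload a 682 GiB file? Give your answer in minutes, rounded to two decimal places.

682 GiB = 732,291,923,968 bytes = 5,858,335,391,744 bits
1 Gbps = 1,000,000,000 bits/s
time = 5,858,335,391,744 / 1,000,000,000 = 5,858.335 s
5,858.335 s / 60 = 97.64 minutes

97.64 minutes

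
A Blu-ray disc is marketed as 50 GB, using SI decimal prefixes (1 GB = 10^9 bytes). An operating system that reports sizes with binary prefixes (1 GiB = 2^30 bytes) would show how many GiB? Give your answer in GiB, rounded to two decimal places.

50 GB = 50 × 10^9 bytes = 50,000,000,000 bytes
1 GiB = 2^30 bytes = 1,073,741,824 bytes
50,000,000,000 / 1,073,741,824 = 46.57 GiB

46.57 GiB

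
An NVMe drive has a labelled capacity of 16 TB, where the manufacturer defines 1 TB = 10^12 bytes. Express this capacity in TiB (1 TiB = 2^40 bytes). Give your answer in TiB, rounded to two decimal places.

14.55 TiB

16 TB = 16 × 10^12 bytes = 16,000,000,000,000 bytes
1 TiB = 2^40 bytes = 1,099,511,627,776 bytes
16,000,000,000,000 / 1,099,511,627,776 = 14.55 TiB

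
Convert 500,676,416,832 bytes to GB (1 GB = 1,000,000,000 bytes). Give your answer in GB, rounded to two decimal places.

500.68 GB

500,676,416,832 bytes given.
1 GB = 10^9 bytes = 1,000,000,000 bytes
500,676,416,832 / 1,000,000,000 = 500.68 GB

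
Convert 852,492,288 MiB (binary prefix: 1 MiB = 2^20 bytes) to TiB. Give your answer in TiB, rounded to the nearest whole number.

852,492,288 MiB = 852,492,288 × 2^20 bytes = 893,902,953,381,888 bytes
1 TiB = 1,099,511,627,776 bytes
893,902,953,381,888 / 1,099,511,627,776 = 813 TiB

813 TiB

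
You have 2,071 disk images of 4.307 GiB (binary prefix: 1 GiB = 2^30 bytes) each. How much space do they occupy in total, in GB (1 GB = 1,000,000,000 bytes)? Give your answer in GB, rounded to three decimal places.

Total = 2,071 × 4.307 GiB = 8919.797 GiB
= 8919.797 × 1,073,741,824 bytes = 9,577,559,100,489.728 bytes
1 GB = 1,000,000,000 bytes
9,577,559,100,489.728 / 1,000,000,000 = 9,577.559 GB

9,577.559 GB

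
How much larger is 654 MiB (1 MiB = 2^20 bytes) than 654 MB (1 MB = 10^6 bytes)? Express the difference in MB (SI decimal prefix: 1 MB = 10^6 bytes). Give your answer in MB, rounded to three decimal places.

31.769 MB

654 MiB = 654 × 1,048,576 = 685,768,704 bytes
654 MB = 654 × 1,000,000 = 654,000,000 bytes
difference = 31,768,704 bytes
31,768,704 / 1,000,000 = 31.769 MB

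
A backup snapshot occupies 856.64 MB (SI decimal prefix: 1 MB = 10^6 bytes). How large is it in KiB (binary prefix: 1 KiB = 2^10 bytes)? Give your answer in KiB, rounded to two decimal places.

836,562.50 KiB

856.64 MB × 1,000,000 bytes/MB = 856,640,000 bytes
1 KiB = 2^10 bytes = 1,024 bytes
856,640,000 / 1,024 = 836,562.50 KiB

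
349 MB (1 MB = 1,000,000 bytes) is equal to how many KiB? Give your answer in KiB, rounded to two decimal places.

340,820.31 KiB

349 MB = 349 × 10^6 bytes = 349,000,000 bytes
1 KiB = 1,024 bytes
349,000,000 / 1,024 = 340,820.31 KiB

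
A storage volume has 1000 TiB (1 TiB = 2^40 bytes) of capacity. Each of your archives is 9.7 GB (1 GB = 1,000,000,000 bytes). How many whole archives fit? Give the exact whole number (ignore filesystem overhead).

Capacity: 1000 TiB = 1,099,511,627,776,000 bytes
Per item: 9.7 GB = 9,700,000,000 bytes
⌊1,099,511,627,776,000 / 9,700,000,000⌋ = 113,351

113,351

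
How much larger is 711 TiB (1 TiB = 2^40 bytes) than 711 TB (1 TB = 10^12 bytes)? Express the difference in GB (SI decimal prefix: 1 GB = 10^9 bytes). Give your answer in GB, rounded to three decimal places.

70,752.767 GB

711 TiB = 711 × 1,099,511,627,776 = 781,752,767,348,736 bytes
711 TB = 711 × 1,000,000,000,000 = 711,000,000,000,000 bytes
difference = 70,752,767,348,736 bytes
70,752,767,348,736 / 1,000,000,000 = 70,752.767 GB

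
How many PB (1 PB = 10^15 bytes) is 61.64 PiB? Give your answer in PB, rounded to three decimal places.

61.64 PiB = 61.64 × 2^50 bytes = 69,400,470,257,779,343.36 bytes
1 PB = 10^15 bytes = 1,000,000,000,000,000 bytes
69,400,470,257,779,343.36 / 1,000,000,000,000,000 = 69.400 PB

69.400 PB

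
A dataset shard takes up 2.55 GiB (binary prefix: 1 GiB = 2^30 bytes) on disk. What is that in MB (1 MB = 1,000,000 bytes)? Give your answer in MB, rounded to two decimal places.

2,738.04 MB

2.55 GiB = 2.55 × 2^30 bytes = 2,738,041,651.2 bytes
1 MB = 10^6 bytes = 1,000,000 bytes
2,738,041,651.2 / 1,000,000 = 2,738.04 MB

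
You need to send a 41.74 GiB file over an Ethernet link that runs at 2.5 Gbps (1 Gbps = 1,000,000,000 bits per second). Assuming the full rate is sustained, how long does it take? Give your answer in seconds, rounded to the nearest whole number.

143 seconds

41.74 GiB = 44,817,983,733.76 bytes = 358,543,869,870.08 bits
2.5 Gbps = 2,500,000,000 bits/s
time = 358,543,869,870.08 / 2,500,000,000 = 143 s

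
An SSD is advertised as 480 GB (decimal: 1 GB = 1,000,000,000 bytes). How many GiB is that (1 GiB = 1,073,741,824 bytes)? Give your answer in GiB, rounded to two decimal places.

480 GB = 480 × 10^9 bytes = 480,000,000,000 bytes
1 GiB = 1,073,741,824 bytes
480,000,000,000 / 1,073,741,824 = 447.03 GiB

447.03 GiB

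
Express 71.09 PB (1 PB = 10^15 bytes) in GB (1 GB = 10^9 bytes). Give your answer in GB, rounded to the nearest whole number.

71.09 PB = 71.09 × 10^15 bytes = 71,090,000,000,000,000 bytes
1 GB = 10^9 bytes = 1,000,000,000 bytes
71,090,000,000,000,000 / 1,000,000,000 = 71,090,000 GB

71,090,000 GB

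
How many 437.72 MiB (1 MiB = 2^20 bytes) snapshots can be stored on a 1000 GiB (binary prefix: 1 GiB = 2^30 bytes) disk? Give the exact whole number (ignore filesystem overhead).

Capacity: 1000 GiB = 1,073,741,824,000 bytes
Per item: 437.72 MiB = 458,982,686.72 bytes
⌊1,073,741,824,000 / 458,982,686.72⌋ = 2,339

2,339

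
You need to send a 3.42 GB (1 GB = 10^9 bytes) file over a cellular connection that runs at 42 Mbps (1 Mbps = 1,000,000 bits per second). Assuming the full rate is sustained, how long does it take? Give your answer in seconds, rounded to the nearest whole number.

651 seconds

3.42 GB = 3,420,000,000 bytes = 27,360,000,000 bits
42 Mbps = 42,000,000 bits/s
time = 27,360,000,000 / 42,000,000 = 651 s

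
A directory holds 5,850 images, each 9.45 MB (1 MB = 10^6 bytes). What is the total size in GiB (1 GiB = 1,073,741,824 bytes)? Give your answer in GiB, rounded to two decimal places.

51.49 GiB

Total = 5,850 × 9.45 MB = 55282.5 MB
= 55282.5 × 1,000,000 bytes = 55,282,500,000 bytes
1 GiB = 1,073,741,824 bytes
55,282,500,000 / 1,073,741,824 = 51.49 GiB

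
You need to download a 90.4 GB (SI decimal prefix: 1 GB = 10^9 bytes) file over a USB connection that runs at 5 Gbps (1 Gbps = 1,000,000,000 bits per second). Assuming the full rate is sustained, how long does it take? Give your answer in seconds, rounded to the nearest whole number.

145 seconds

90.4 GB = 90,400,000,000 bytes = 723,200,000,000 bits
5 Gbps = 5,000,000,000 bits/s
time = 723,200,000,000 / 5,000,000,000 = 145 s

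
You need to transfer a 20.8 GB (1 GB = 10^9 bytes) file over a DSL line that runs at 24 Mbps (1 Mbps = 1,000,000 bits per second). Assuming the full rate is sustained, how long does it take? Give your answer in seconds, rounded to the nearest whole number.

20.8 GB = 20,800,000,000 bytes = 166,400,000,000 bits
24 Mbps = 24,000,000 bits/s
time = 166,400,000,000 / 24,000,000 = 6,933 s

6,933 seconds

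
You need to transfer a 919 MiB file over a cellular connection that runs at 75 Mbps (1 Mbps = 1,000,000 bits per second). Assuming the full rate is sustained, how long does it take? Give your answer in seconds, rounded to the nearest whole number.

919 MiB = 963,641,344 bytes = 7,709,130,752 bits
75 Mbps = 75,000,000 bits/s
time = 7,709,130,752 / 75,000,000 = 103 s

103 seconds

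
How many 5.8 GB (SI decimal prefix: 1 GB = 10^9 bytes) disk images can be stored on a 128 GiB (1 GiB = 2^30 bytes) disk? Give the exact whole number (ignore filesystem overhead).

23

Capacity: 128 GiB = 137,438,953,472 bytes
Per item: 5.8 GB = 5,800,000,000 bytes
⌊137,438,953,472 / 5,800,000,000⌋ = 23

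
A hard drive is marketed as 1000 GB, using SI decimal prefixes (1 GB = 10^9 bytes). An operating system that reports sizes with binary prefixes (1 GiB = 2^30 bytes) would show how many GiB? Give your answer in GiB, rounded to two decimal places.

1000 GB × 1,000,000,000 bytes/GB = 1,000,000,000,000 bytes
1 GiB = 1,073,741,824 bytes
1,000,000,000,000 / 1,073,741,824 = 931.32 GiB

931.32 GiB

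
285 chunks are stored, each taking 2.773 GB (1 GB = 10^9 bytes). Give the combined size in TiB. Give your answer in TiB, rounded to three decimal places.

0.719 TiB

Total = 285 × 2.773 GB = 790.305 GB
= 790.305 × 1,000,000,000 bytes = 790,305,000,000 bytes
1 TiB = 1,099,511,627,776 bytes
790,305,000,000 / 1,099,511,627,776 = 0.719 TiB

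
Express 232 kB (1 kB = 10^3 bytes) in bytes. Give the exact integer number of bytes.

232 × 1,000 = 232,000 bytes  (1 kB = 10^3 bytes)

232,000 bytes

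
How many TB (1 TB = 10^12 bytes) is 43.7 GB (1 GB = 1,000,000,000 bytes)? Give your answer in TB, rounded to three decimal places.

0.044 TB

43.7 GB = 43.7 × 10^9 bytes = 43,700,000,000 bytes
1 TB = 10^12 bytes = 1,000,000,000,000 bytes
43,700,000,000 / 1,000,000,000,000 = 0.044 TB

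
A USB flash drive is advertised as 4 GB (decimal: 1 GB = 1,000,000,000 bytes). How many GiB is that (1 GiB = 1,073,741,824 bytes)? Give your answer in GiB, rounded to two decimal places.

3.73 GiB

4 GB × 1,000,000,000 bytes/GB = 4,000,000,000 bytes
1 GiB = 2^30 bytes = 1,073,741,824 bytes
4,000,000,000 / 1,073,741,824 = 3.73 GiB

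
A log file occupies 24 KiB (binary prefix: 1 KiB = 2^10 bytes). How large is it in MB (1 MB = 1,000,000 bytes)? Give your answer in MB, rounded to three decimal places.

24 KiB = 24 × 2^10 bytes = 24,576 bytes
1 MB = 10^6 bytes = 1,000,000 bytes
24,576 / 1,000,000 = 0.025 MB

0.025 MB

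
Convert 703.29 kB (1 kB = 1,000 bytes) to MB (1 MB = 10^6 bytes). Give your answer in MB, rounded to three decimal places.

703.29 kB × 1,000 bytes/kB = 703,290 bytes
1 MB = 1,000,000 bytes
703,290 / 1,000,000 = 0.703 MB

0.703 MB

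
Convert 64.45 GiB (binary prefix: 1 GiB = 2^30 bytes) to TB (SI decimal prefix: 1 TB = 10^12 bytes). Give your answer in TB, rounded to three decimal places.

0.069 TB

64.45 GiB × 1,073,741,824 bytes/GiB = 69,202,660,556.8 bytes
1 TB = 10^12 bytes = 1,000,000,000,000 bytes
69,202,660,556.8 / 1,000,000,000,000 = 0.069 TB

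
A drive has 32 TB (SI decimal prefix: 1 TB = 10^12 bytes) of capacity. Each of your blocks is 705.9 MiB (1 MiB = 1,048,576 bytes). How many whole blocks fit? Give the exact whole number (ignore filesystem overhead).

Capacity: 32 TB = 32,000,000,000,000 bytes
Per item: 705.9 MiB = 740,189,798.4 bytes
⌊32,000,000,000,000 / 740,189,798.4⌋ = 43,232

43,232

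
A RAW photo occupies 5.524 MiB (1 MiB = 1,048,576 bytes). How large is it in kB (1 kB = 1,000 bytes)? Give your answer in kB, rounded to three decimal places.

5,792.334 kB

5.524 MiB = 5.524 × 2^20 bytes = 5,792,333.824 bytes
1 kB = 10^3 bytes = 1,000 bytes
5,792,333.824 / 1,000 = 5,792.334 kB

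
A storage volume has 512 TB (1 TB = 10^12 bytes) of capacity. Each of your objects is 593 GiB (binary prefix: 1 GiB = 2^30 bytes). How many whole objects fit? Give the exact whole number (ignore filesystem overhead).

804

Capacity: 512 TB = 512,000,000,000,000 bytes
Per item: 593 GiB = 636,728,901,632 bytes
⌊512,000,000,000,000 / 636,728,901,632⌋ = 804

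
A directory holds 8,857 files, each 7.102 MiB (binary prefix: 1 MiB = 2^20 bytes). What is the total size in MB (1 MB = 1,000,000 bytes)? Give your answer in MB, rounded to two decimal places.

65,957.96 MB

Total = 8,857 × 7.102 MiB = 62902.414 MiB
= 62902.414 × 1,048,576 bytes = 65,957,961,662.464 bytes
1 MB = 1,000,000 bytes
65,957,961,662.464 / 1,000,000 = 65,957.96 MB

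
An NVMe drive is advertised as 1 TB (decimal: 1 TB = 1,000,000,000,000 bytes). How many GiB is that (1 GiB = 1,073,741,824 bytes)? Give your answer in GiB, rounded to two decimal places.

1 TB = 1 × 10^12 bytes = 1,000,000,000,000 bytes
1 GiB = 1,073,741,824 bytes
1,000,000,000,000 / 1,073,741,824 = 931.32 GiB

931.32 GiB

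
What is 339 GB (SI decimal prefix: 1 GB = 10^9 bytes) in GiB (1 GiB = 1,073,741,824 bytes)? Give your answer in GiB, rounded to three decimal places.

339 GB = 339 × 10^9 bytes = 339,000,000,000 bytes
1 GiB = 1,073,741,824 bytes
339,000,000,000 / 1,073,741,824 = 315.718 GiB

315.718 GiB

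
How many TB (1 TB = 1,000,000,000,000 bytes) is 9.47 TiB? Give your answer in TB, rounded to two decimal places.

10.41 TB

9.47 TiB = 9.47 × 2^40 bytes = 10,412,375,115,038.72 bytes
1 TB = 1,000,000,000,000 bytes
10,412,375,115,038.72 / 1,000,000,000,000 = 10.41 TB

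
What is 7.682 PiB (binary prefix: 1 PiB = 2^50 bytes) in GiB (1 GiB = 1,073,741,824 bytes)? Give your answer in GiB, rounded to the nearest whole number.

8,055,161 GiB

7.682 PiB × 1,125,899,906,842,624 bytes/PiB = 8,649,163,084,365,037.568 bytes
1 GiB = 2^30 bytes = 1,073,741,824 bytes
8,649,163,084,365,037.568 / 1,073,741,824 = 8,055,161 GiB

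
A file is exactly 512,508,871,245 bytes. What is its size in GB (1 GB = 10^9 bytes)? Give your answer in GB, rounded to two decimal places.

512.51 GB

512,508,871,245 bytes given.
1 GB = 10^9 bytes = 1,000,000,000 bytes
512,508,871,245 / 1,000,000,000 = 512.51 GB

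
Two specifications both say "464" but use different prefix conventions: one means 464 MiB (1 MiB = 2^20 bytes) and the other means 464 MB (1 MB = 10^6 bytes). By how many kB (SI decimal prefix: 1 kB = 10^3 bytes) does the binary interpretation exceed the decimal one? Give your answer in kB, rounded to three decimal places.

22,539.264 kB

464 MiB = 464 × 1,048,576 = 486,539,264 bytes
464 MB = 464 × 1,000,000 = 464,000,000 bytes
difference = 22,539,264 bytes
22,539,264 / 1,000 = 22,539.264 kB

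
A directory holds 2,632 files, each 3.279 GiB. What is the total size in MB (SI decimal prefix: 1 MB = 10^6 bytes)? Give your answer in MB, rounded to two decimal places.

Total = 2,632 × 3.279 GiB = 8630.328 GiB
= 8630.328 × 1,073,741,824 bytes = 9,266,744,128,438.272 bytes
1 MB = 1,000,000 bytes
9,266,744,128,438.272 / 1,000,000 = 9,266,744.13 MB

9,266,744.13 MB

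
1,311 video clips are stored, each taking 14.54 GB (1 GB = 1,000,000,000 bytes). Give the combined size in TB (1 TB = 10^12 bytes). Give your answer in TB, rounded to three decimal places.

Total = 1,311 × 14.54 GB = 19061.94 GB
= 19061.94 × 1,000,000,000 bytes = 19,061,940,000,000 bytes
1 TB = 1,000,000,000,000 bytes
19,061,940,000,000 / 1,000,000,000,000 = 19.062 TB

19.062 TB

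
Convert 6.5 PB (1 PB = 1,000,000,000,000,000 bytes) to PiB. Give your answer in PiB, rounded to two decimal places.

6.5 PB = 6.5 × 10^15 bytes = 6,500,000,000,000,000 bytes
1 PiB = 1,125,899,906,842,624 bytes
6,500,000,000,000,000 / 1,125,899,906,842,624 = 5.77 PiB

5.77 PiB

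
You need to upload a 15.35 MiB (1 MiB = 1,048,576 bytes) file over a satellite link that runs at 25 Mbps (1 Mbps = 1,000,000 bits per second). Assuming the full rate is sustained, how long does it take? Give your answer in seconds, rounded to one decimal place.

15.35 MiB = 16,095,641.6 bytes = 128,765,132.8 bits
25 Mbps = 25,000,000 bits/s
time = 128,765,132.8 / 25,000,000 = 5.2 s

5.2 seconds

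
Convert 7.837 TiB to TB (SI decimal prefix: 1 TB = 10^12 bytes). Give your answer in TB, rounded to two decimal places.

8.62 TB

7.837 TiB = 7.837 × 2^40 bytes = 8,616,872,626,880.512 bytes
1 TB = 1,000,000,000,000 bytes
8,616,872,626,880.512 / 1,000,000,000,000 = 8.62 TB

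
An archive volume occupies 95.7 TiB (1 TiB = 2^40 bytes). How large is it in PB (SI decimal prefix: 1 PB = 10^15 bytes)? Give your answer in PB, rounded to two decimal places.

95.7 TiB × 1,099,511,627,776 bytes/TiB = 105,223,262,778,163.2 bytes
1 PB = 10^15 bytes = 1,000,000,000,000,000 bytes
105,223,262,778,163.2 / 1,000,000,000,000,000 = 0.11 PB

0.11 PB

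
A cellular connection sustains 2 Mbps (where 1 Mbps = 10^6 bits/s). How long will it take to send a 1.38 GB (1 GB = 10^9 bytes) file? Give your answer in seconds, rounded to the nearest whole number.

5,520 seconds

1.38 GB = 1,380,000,000 bytes = 11,040,000,000 bits
2 Mbps = 2,000,000 bits/s
time = 11,040,000,000 / 2,000,000 = 5,520 s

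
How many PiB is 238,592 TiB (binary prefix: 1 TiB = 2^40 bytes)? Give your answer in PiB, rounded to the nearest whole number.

238,592 TiB × 1,099,511,627,776 bytes/TiB = 262,334,678,294,331,392 bytes
1 PiB = 1,125,899,906,842,624 bytes
262,334,678,294,331,392 / 1,125,899,906,842,624 = 233 PiB

233 PiB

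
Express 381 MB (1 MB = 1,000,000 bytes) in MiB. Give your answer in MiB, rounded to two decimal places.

363.35 MiB

381 MB = 381 × 10^6 bytes = 381,000,000 bytes
1 MiB = 1,048,576 bytes
381,000,000 / 1,048,576 = 363.35 MiB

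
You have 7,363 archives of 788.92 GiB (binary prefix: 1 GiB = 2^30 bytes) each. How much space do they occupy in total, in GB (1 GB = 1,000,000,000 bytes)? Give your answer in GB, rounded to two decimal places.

Total = 7,363 × 788.92 GiB = 5808817.96 GiB
= 5808817.96 × 1,073,741,824 bytes = 6,237,170,791,654,359.04 bytes
1 GB = 1,000,000,000 bytes
6,237,170,791,654,359.04 / 1,000,000,000 = 6,237,170.79 GB

6,237,170.79 GB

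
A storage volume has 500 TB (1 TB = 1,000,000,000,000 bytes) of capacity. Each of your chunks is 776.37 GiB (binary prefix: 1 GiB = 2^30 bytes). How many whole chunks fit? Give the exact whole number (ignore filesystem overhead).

Capacity: 500 TB = 500,000,000,000,000 bytes
Per item: 776.37 GiB = 833,620,939,898.88 bytes
⌊500,000,000,000,000 / 833,620,939,898.88⌋ = 599

599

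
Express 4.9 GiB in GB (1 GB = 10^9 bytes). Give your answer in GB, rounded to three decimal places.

4.9 GiB = 4.9 × 2^30 bytes = 5,261,334,937.6 bytes
1 GB = 1,000,000,000 bytes
5,261,334,937.6 / 1,000,000,000 = 5.261 GB

5.261 GB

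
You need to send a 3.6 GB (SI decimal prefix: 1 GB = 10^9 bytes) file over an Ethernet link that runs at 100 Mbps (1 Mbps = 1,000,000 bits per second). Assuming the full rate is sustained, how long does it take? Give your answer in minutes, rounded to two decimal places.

3.6 GB = 3,600,000,000 bytes = 28,800,000,000 bits
100 Mbps = 100,000,000 bits/s
time = 28,800,000,000 / 100,000,000 = 288.000 s
288.000 s / 60 = 4.80 minutes

4.80 minutes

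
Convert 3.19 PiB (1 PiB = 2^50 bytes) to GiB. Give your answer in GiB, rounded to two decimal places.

3,344,957.44 GiB

3.19 PiB = 3.19 × 2^50 bytes = 3,591,620,702,827,970.56 bytes
1 GiB = 2^30 bytes = 1,073,741,824 bytes
3,591,620,702,827,970.56 / 1,073,741,824 = 3,344,957.44 GiB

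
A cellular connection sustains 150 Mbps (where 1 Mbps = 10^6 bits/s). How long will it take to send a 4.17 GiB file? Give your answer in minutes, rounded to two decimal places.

3.98 minutes

4.17 GiB = 4,477,503,406.08 bytes = 35,820,027,248.64 bits
150 Mbps = 150,000,000 bits/s
time = 35,820,027,248.64 / 150,000,000 = 238.800 s
238.800 s / 60 = 3.98 minutes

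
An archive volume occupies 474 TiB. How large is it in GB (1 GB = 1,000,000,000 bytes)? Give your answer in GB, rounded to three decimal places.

474 TiB = 474 × 2^40 bytes = 521,168,511,565,824 bytes
1 GB = 1,000,000,000 bytes
521,168,511,565,824 / 1,000,000,000 = 521,168.512 GB

521,168.512 GB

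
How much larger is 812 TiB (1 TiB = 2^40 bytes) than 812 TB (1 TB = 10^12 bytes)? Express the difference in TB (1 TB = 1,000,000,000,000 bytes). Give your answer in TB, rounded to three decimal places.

80.803 TB

812 TiB = 812 × 1,099,511,627,776 = 892,803,441,754,112 bytes
812 TB = 812 × 1,000,000,000,000 = 812,000,000,000,000 bytes
difference = 80,803,441,754,112 bytes
80,803,441,754,112 / 1,000,000,000,000 = 80.803 TB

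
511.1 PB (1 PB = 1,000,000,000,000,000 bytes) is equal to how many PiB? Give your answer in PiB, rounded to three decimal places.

453.948 PiB

511.1 PB × 1,000,000,000,000,000 bytes/PB = 511,100,000,000,000,000 bytes
1 PiB = 1,125,899,906,842,624 bytes
511,100,000,000,000,000 / 1,125,899,906,842,624 = 453.948 PiB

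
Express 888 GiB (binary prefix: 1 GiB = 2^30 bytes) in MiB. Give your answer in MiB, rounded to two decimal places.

909,312.00 MiB

888 GiB = 888 × 2^30 bytes = 953,482,739,712 bytes
1 MiB = 1,048,576 bytes
953,482,739,712 / 1,048,576 = 909,312.00 MiB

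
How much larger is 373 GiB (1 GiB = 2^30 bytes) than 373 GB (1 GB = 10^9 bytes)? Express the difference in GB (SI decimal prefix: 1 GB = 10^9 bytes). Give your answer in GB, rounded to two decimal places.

373 GiB = 373 × 1,073,741,824 = 400,505,700,352 bytes
373 GB = 373 × 1,000,000,000 = 373,000,000,000 bytes
difference = 27,505,700,352 bytes
27,505,700,352 / 1,000,000,000 = 27.51 GB

27.51 GB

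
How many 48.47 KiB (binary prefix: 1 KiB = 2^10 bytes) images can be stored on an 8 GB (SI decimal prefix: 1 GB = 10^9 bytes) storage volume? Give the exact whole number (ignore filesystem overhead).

Capacity: 8 GB = 8,000,000,000 bytes
Per item: 48.47 KiB = 49,633.28 bytes
⌊8,000,000,000 / 49,633.28⌋ = 161,182

161,182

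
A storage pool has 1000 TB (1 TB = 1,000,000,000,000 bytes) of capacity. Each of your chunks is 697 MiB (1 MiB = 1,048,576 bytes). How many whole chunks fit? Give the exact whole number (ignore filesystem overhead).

Capacity: 1000 TB = 1,000,000,000,000,000 bytes
Per item: 697 MiB = 730,857,472 bytes
⌊1,000,000,000,000,000 / 730,857,472⌋ = 1,368,255

1,368,255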